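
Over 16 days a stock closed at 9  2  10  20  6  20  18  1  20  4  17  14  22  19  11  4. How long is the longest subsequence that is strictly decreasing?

Negate each value so 'decreasing' becomes 'increasing', then run patience tails on the negated sequence:
-9 → extends → [-9]
-2 → extends → [-9, -2]
-10 → replaces -9 → [-10, -2]
-20 → replaces -10 → [-20, -2]
-6 → replaces -2 → [-20, -6]
-20 → already a tail → [-20, -6]
-18 → replaces -6 → [-20, -18]
-1 → extends → [-20, -18, -1]
-20 → already a tail → [-20, -18, -1]
-4 → replaces -1 → [-20, -18, -4]
-17 → replaces -4 → [-20, -18, -17]
-14 → extends → [-20, -18, -17, -14]
-22 → replaces -20 → [-22, -18, -17, -14]
-19 → replaces -18 → [-22, -19, -17, -14]
-11 → extends → [-22, -19, -17, -14, -11]
-4 → extends → [-22, -19, -17, -14, -11, -4]
Six tails, so the longest strictly decreasing subsequence of the original has length 6.

6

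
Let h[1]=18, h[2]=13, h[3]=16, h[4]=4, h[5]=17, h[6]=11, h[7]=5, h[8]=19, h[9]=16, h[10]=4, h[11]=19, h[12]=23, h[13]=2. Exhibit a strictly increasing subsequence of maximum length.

Patience tails give the LIS length; then backtrack through the dp parents:
18 → extends → [18]
13 → replaces 18 → [13]
16 → extends → [13, 16]
4 → replaces 13 → [4, 16]
17 → extends → [4, 16, 17]
11 → replaces 16 → [4, 11, 17]
5 → replaces 11 → [4, 5, 17]
19 → extends → [4, 5, 17, 19]
16 → replaces 17 → [4, 5, 16, 19]
4 → already a tail → [4, 5, 16, 19]
19 → already a tail → [4, 5, 16, 19]
23 → extends → [4, 5, 16, 19, 23]
2 → replaces 4 → [2, 5, 16, 19, 23]
Length 5; one witness is 13, 16, 17, 19, 23.

13, 16, 17, 19, 23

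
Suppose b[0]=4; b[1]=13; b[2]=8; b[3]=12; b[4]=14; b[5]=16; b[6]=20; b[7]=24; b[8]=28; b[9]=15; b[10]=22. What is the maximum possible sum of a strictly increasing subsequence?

Let S[i] be the best sum of a strictly increasing subsequence ending at i:
i:       0   1   2   3   4   5   6   7   8   9  10
b[i]:    4  13   8  12  14  16  20  24  28  15  22
S:       4  17  12  24  38  54  74  98 126  53  96
Maximum is 126 (e.g. 4 + 8 + 12 + 14 + 16 + 20 + 24 + 28).

126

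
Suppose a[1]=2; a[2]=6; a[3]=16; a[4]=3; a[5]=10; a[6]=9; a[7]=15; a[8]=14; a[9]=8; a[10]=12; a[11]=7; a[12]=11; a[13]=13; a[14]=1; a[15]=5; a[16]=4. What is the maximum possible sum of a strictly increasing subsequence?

Let S[i] be the best sum of a strictly increasing subsequence ending at i:
i:      1  2  3  4  5  6  7  8  9 10 11 12 13 14 15 16
a[i]:   2  6 16  3 10  9 15 14  8 12  7 11 13  1  5  4
S:      2  8 24  5 18 17 33 32 16 30 15 29 43  1 10  9
Maximum is 43 (e.g. 2 + 6 + 10 + 12 + 13).

43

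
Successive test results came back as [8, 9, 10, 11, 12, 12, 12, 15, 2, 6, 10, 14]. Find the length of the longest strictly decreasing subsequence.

2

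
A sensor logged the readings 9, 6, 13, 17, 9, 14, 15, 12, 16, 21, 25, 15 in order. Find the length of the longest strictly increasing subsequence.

7

Let dp[i] be the length of the longest such subsequence ending at index i:
i:      1  2  3  4  5  6  7  8  9 10 11 12
a[i]:   9  6 13 17  9 14 15 12 16 21 25 15
dp:     1  1  2  3  2  3  4  3  5  6  7  4
Maximum dp value is 7.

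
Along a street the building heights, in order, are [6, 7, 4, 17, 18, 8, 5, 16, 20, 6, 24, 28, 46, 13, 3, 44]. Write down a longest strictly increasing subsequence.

Patience tails give the LIS length; then backtrack through the dp parents:
6 → extends → [6]
7 → extends → [6, 7]
4 → replaces 6 → [4, 7]
17 → extends → [4, 7, 17]
18 → extends → [4, 7, 17, 18]
8 → replaces 17 → [4, 7, 8, 18]
5 → replaces 7 → [4, 5, 8, 18]
16 → replaces 18 → [4, 5, 8, 16]
20 → extends → [4, 5, 8, 16, 20]
6 → replaces 8 → [4, 5, 6, 16, 20]
24 → extends → [4, 5, 6, 16, 20, 24]
28 → extends → [4, 5, 6, 16, 20, 24, 28]
46 → extends → [4, 5, 6, 16, 20, 24, 28, 46]
13 → replaces 16 → [4, 5, 6, 13, 20, 24, 28, 46]
3 → replaces 4 → [3, 5, 6, 13, 20, 24, 28, 46]
44 → replaces 46 → [3, 5, 6, 13, 20, 24, 28, 44]
Length 8; one witness is 6, 7, 17, 18, 20, 24, 28, 46.

6, 7, 17, 18, 20, 24, 28, 46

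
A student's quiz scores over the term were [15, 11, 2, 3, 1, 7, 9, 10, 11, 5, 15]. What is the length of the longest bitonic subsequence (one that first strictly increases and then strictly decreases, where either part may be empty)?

inc[i] = longest strictly increasing subsequence ending at i; dec[i] = longest strictly decreasing subsequence starting at i:
i:      1  2  3  4  5  6  7  8  9 10 11
a[i]:  15 11  2  3  1  7  9 10 11  5 15
inc:    1  1  1  2  1  3  4  5  6  3  7
dec:    4  3  2  2  1  2  2  2  2  1  1
Best peak at i=9 (value 11): inc=6, dec=2, length 6+2−1 = 7.

7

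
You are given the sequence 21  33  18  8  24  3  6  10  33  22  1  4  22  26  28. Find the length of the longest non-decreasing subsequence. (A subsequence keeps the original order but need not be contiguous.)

Track the smallest tail for each achievable length (allowing ties):
21 → extends → [21]
33 → extends → [21, 33]
18 → replaces 21 → [18, 33]
8 → replaces 18 → [8, 33]
24 → replaces 33 → [8, 24]
3 → replaces 8 → [3, 24]
6 → replaces 24 → [3, 6]
10 → extends → [3, 6, 10]
33 → extends → [3, 6, 10, 33]
22 → replaces 33 → [3, 6, 10, 22]
1 → replaces 3 → [1, 6, 10, 22]
4 → replaces 6 → [1, 4, 10, 22]
22 → extends → [1, 4, 10, 22, 22]
26 → extends → [1, 4, 10, 22, 22, 26]
28 → extends → [1, 4, 10, 22, 22, 26, 28]
Seven tails, so the longest non-decreasing subsequence has length 7 (e.g. 3, 6, 10, 22, 22, 26, 28).

7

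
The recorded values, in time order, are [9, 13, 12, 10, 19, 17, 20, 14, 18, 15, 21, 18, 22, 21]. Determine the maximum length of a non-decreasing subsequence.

Let dp[i] be the length of the longest such subsequence ending at index i:
i:      1  2  3  4  5  6  7  8  9 10 11 12 13 14
a[i]:   9 13 12 10 19 17 20 14 18 15 21 18 22 21
dp:     1  2  2  2  3  3  4  3  4  4  5  5  6  6
Maximum dp value is 6.

6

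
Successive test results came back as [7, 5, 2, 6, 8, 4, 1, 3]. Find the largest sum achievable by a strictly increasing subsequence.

Let S[i] be the best sum of a strictly increasing subsequence ending at i:
i:      1  2  3  4  5  6  7  8
a[i]:   7  5  2  6  8  4  1  3
S:      7  5  2 11 19  6  1  5
Maximum is 19 (e.g. 5 + 6 + 8).

19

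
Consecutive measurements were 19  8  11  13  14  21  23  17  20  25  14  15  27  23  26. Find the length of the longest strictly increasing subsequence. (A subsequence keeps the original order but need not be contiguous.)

8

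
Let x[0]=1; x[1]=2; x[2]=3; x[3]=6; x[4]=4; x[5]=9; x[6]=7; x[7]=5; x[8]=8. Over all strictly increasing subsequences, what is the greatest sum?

27

Let S[i] be the best sum of a strictly increasing subsequence ending at i:
i:      0  1  2  3  4  5  6  7  8
x[i]:   1  2  3  6  4  9  7  5  8
S:      1  3  6 12 10 21 19 15 27
Maximum is 27 (e.g. 1 + 2 + 3 + 6 + 7 + 8).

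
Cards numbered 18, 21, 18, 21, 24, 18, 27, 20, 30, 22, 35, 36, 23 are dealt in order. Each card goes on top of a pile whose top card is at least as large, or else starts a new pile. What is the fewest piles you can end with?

Place each on the leftmost legal pile:
18 → new pile 1 (tops now [18])
21 → new pile 2 (tops now [18, 21])
18 → pile 1 (tops now [18, 21])
21 → pile 2 (tops now [18, 21])
24 → new pile 3 (tops now [18, 21, 24])
18 → pile 1 (tops now [18, 21, 24])
27 → new pile 4 (tops now [18, 21, 24, 27])
20 → pile 2 (tops now [18, 20, 24, 27])
30 → new pile 5 (tops now [18, 20, 24, 27, 30])
22 → pile 3 (tops now [18, 20, 22, 27, 30])
35 → new pile 6 (tops now [18, 20, 22, 27, 30, 35])
36 → new pile 7 (tops now [18, 20, 22, 27, 30, 35, 36])
23 → pile 4 (tops now [18, 20, 22, 23, 30, 35, 36])
Seven piles.

7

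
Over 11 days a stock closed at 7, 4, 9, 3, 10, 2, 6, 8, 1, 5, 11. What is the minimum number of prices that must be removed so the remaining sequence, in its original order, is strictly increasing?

7

Fewest deletions = n − (longest strictly increasing subsequence).
i:      1  2  3  4  5  6  7  8  9 10 11
a[i]:   7  4  9  3 10  2  6  8  1  5 11
dp:     1  1  2  1  3  1  2  3  1  2  4
max dp = 4, so deletions = 11 − 4 = 7.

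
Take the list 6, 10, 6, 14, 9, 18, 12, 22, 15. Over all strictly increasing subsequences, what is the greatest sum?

70

Let S[i] be the best sum of a strictly increasing subsequence ending at i:
i:      1  2  3  4  5  6  7  8  9
a[i]:   6 10  6 14  9 18 12 22 15
S:      6 16  6 30 15 48 28 70 45
Maximum is 70 (e.g. 6 + 10 + 14 + 18 + 22).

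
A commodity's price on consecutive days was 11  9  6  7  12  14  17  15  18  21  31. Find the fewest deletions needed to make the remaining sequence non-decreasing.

Fewest deletions = n − (longest non-decreasing subsequence).
Patience tails:
11 → extends → [11]
9 → replaces 11 → [9]
6 → replaces 9 → [6]
7 → extends → [6, 7]
12 → extends → [6, 7, 12]
14 → extends → [6, 7, 12, 14]
17 → extends → [6, 7, 12, 14, 17]
15 → replaces 17 → [6, 7, 12, 14, 15]
18 → extends → [6, 7, 12, 14, 15, 18]
21 → extends → [6, 7, 12, 14, 15, 18, 21]
31 → extends → [6, 7, 12, 14, 15, 18, 21, 31]
Longest non-decreasing subsequence has length 8, so deletions = 11 − 8 = 3.

3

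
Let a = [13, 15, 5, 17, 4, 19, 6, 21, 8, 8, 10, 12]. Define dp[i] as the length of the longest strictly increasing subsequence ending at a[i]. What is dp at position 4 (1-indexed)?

3

dp[i] = 1 + max{dp[j] : j<i, a[j]<a[i]} (or 1 if no such j):
i:      1  2  3  4  5  6  7  8  9 10 11 12
a[i]:  13 15  5 17  4 19  6 21  8  8 10 12
dp:     1  2  1  3  1  4  2  5  3  3  4  5
At index 4 the value is 3.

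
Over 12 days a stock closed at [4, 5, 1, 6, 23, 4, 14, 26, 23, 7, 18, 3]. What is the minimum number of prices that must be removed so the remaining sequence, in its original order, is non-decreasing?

7

Fewest deletions = n − (longest non-decreasing subsequence).
Patience tails:
4 → extends → [4]
5 → extends → [4, 5]
1 → replaces 4 → [1, 5]
6 → extends → [1, 5, 6]
23 → extends → [1, 5, 6, 23]
4 → replaces 5 → [1, 4, 6, 23]
14 → replaces 23 → [1, 4, 6, 14]
26 → extends → [1, 4, 6, 14, 26]
23 → replaces 26 → [1, 4, 6, 14, 23]
7 → replaces 14 → [1, 4, 6, 7, 23]
18 → replaces 23 → [1, 4, 6, 7, 18]
3 → replaces 4 → [1, 3, 6, 7, 18]
Longest non-decreasing subsequence has length 5, so deletions = 12 − 5 = 7.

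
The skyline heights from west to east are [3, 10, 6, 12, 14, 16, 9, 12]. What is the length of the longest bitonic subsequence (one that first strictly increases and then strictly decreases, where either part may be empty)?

6

inc[i] = longest strictly increasing subsequence ending at i; dec[i] = longest strictly decreasing subsequence starting at i:
i:      1  2  3  4  5  6  7  8
a[i]:   3 10  6 12 14 16  9 12
inc:    1  2  2  3  4  5  3  4
dec:    1  2  1  2  2  2  1  1
Best peak at i=6 (value 16): inc=5, dec=2, length 5+2−1 = 6.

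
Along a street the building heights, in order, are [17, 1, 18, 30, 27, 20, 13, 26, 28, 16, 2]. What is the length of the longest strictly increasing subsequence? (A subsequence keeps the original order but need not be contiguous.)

5

Track the smallest tail for each achievable length (strict):
17 → extends → [17]
1 → replaces 17 → [1]
18 → extends → [1, 18]
30 → extends → [1, 18, 30]
27 → replaces 30 → [1, 18, 27]
20 → replaces 27 → [1, 18, 20]
13 → replaces 18 → [1, 13, 20]
26 → extends → [1, 13, 20, 26]
28 → extends → [1, 13, 20, 26, 28]
16 → replaces 20 → [1, 13, 16, 26, 28]
2 → replaces 13 → [1, 2, 16, 26, 28]
Five tails, so the longest strictly increasing subsequence has length 5 (e.g. 17, 18, 20, 26, 28).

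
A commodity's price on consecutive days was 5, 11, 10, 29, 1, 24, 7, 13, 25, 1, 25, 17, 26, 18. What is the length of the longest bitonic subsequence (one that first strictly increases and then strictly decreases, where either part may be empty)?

6

inc[i] = longest strictly increasing subsequence ending at i; dec[i] = longest strictly decreasing subsequence starting at i:
i:      1  2  3  4  5  6  7  8  9 10 11 12 13 14
a[i]:   5 11 10 29  1 24  7 13 25  1 25 17 26 18
inc:    1  2  2  3  1  3  2  3  4  1  4  4  5  5
dec:    2  4  3  4  1  3  2  2  2  1  2  1  2  1
Best peak at i=4 (value 29): inc=3, dec=4, length 3+4−1 = 6.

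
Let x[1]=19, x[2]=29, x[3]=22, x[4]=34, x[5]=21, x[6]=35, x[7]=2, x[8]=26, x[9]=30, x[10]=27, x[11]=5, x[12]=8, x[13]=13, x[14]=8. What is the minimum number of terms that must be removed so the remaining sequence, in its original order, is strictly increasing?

10

Fewest deletions = n − (longest strictly increasing subsequence).
Patience tails:
19 → extends → [19]
29 → extends → [19, 29]
22 → replaces 29 → [19, 22]
34 → extends → [19, 22, 34]
21 → replaces 22 → [19, 21, 34]
35 → extends → [19, 21, 34, 35]
2 → replaces 19 → [2, 21, 34, 35]
26 → replaces 34 → [2, 21, 26, 35]
30 → replaces 35 → [2, 21, 26, 30]
27 → replaces 30 → [2, 21, 26, 27]
5 → replaces 21 → [2, 5, 26, 27]
8 → replaces 26 → [2, 5, 8, 27]
13 → replaces 27 → [2, 5, 8, 13]
8 → already a tail → [2, 5, 8, 13]
Longest strictly increasing subsequence has length 4, so deletions = 14 − 4 = 10.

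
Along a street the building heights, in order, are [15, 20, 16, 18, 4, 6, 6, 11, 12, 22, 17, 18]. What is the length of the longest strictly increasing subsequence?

6

Let dp[i] be the length of the longest such subsequence ending at index i:
i:      1  2  3  4  5  6  7  8  9 10 11 12
a[i]:  15 20 16 18  4  6  6 11 12 22 17 18
dp:     1  2  2  3  1  2  2  3  4  5  5  6
Maximum dp value is 6.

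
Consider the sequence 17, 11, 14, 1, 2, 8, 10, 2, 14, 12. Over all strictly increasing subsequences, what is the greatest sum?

35

Let S[i] be the best sum of a strictly increasing subsequence ending at i:
i:      1  2  3  4  5  6  7  8  9 10
a[i]:  17 11 14  1  2  8 10  2 14 12
S:     17 11 25  1  3 11 21  3 35 33
Maximum is 35 (e.g. 1 + 2 + 8 + 10 + 14).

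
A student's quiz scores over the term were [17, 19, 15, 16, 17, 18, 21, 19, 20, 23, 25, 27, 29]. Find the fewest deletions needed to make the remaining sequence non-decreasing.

Fewest deletions = n − (longest non-decreasing subsequence).
Patience tails:
17 → extends → [17]
19 → extends → [17, 19]
15 → replaces 17 → [15, 19]
16 → replaces 19 → [15, 16]
17 → extends → [15, 16, 17]
18 → extends → [15, 16, 17, 18]
21 → extends → [15, 16, 17, 18, 21]
19 → replaces 21 → [15, 16, 17, 18, 19]
20 → extends → [15, 16, 17, 18, 19, 20]
23 → extends → [15, 16, 17, 18, 19, 20, 23]
25 → extends → [15, 16, 17, 18, 19, 20, 23, 25]
27 → extends → [15, 16, 17, 18, 19, 20, 23, 25, 27]
29 → extends → [15, 16, 17, 18, 19, 20, 23, 25, 27, 29]
Longest non-decreasing subsequence has length 10, so deletions = 13 − 10 = 3.

3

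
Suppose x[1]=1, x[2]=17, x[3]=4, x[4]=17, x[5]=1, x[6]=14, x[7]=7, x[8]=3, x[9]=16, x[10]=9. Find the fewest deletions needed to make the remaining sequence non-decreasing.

6

Fewest deletions = n − (longest non-decreasing subsequence).
Patience tails:
1 → extends → [1]
17 → extends → [1, 17]
4 → replaces 17 → [1, 4]
17 → extends → [1, 4, 17]
1 → replaces 4 → [1, 1, 17]
14 → replaces 17 → [1, 1, 14]
7 → replaces 14 → [1, 1, 7]
3 → replaces 7 → [1, 1, 3]
16 → extends → [1, 1, 3, 16]
9 → replaces 16 → [1, 1, 3, 9]
Longest non-decreasing subsequence has length 4, so deletions = 10 − 4 = 6.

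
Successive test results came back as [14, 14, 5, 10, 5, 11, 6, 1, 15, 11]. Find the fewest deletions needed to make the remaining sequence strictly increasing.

6

Fewest deletions = n − (longest strictly increasing subsequence).
Patience tails:
14 → extends → [14]
14 → already a tail → [14]
5 → replaces 14 → [5]
10 → extends → [5, 10]
5 → already a tail → [5, 10]
11 → extends → [5, 10, 11]
6 → replaces 10 → [5, 6, 11]
1 → replaces 5 → [1, 6, 11]
15 → extends → [1, 6, 11, 15]
11 → already a tail → [1, 6, 11, 15]
Longest strictly increasing subsequence has length 4, so deletions = 10 − 4 = 6.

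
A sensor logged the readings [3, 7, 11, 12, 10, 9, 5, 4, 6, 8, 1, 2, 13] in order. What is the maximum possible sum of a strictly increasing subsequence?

Let S[i] be the best sum of a strictly increasing subsequence ending at i:
i:      1  2  3  4  5  6  7  8  9 10 11 12 13
a[i]:   3  7 11 12 10  9  5  4  6  8  1  2 13
S:      3 10 21 33 20 19  8  7 14 22  1  3 46
Maximum is 46 (e.g. 3 + 7 + 11 + 12 + 13).

46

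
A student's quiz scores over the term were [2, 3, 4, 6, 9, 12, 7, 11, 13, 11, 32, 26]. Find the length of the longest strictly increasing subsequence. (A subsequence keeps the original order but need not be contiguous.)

Track the smallest tail for each achievable length (strict):
2 → extends → [2]
3 → extends → [2, 3]
4 → extends → [2, 3, 4]
6 → extends → [2, 3, 4, 6]
9 → extends → [2, 3, 4, 6, 9]
12 → extends → [2, 3, 4, 6, 9, 12]
7 → replaces 9 → [2, 3, 4, 6, 7, 12]
11 → replaces 12 → [2, 3, 4, 6, 7, 11]
13 → extends → [2, 3, 4, 6, 7, 11, 13]
11 → already a tail → [2, 3, 4, 6, 7, 11, 13]
32 → extends → [2, 3, 4, 6, 7, 11, 13, 32]
26 → replaces 32 → [2, 3, 4, 6, 7, 11, 13, 26]
Eight tails, so the longest strictly increasing subsequence has length 8 (e.g. 2, 3, 4, 6, 9, 12, 13, 32).

8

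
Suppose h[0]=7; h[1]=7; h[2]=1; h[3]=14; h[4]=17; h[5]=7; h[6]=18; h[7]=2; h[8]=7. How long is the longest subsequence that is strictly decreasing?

3

Negate each value so 'decreasing' becomes 'increasing', then run patience tails on the negated sequence:
-7 → extends → [-7]
-7 → already a tail → [-7]
-1 → extends → [-7, -1]
-14 → replaces -7 → [-14, -1]
-17 → replaces -14 → [-17, -1]
-7 → replaces -1 → [-17, -7]
-18 → replaces -17 → [-18, -7]
-2 → extends → [-18, -7, -2]
-7 → already a tail → [-18, -7, -2]
Three tails, so the longest strictly decreasing subsequence of the original has length 3.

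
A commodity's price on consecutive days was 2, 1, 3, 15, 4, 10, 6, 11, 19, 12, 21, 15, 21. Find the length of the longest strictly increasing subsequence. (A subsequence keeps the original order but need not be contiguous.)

Track the smallest tail for each achievable length (strict):
2 → extends → [2]
1 → replaces 2 → [1]
3 → extends → [1, 3]
15 → extends → [1, 3, 15]
4 → replaces 15 → [1, 3, 4]
10 → extends → [1, 3, 4, 10]
6 → replaces 10 → [1, 3, 4, 6]
11 → extends → [1, 3, 4, 6, 11]
19 → extends → [1, 3, 4, 6, 11, 19]
12 → replaces 19 → [1, 3, 4, 6, 11, 12]
21 → extends → [1, 3, 4, 6, 11, 12, 21]
15 → replaces 21 → [1, 3, 4, 6, 11, 12, 15]
21 → extends → [1, 3, 4, 6, 11, 12, 15, 21]
Eight tails, so the longest strictly increasing subsequence has length 8 (e.g. 2, 3, 4, 10, 11, 12, 15, 21).

8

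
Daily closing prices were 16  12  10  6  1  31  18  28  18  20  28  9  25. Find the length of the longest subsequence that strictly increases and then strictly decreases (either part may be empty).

inc[i] = longest strictly increasing subsequence ending at i; dec[i] = longest strictly decreasing subsequence starting at i:
i:      1  2  3  4  5  6  7  8  9 10 11 12 13
a[i]:  16 12 10  6  1 31 18 28 18 20 28  9 25
inc:    1  1  1  1  1  2  2  3  2  3  4  2  4
dec:    5  4  3  2  1  4  2  3  2  2  2  1  1
Best peak at i=1 (value 16): inc=1, dec=5, length 1+5−1 = 5.

5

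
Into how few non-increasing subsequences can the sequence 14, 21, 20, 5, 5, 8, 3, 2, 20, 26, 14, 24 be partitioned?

Place each on the leftmost legal pile:
14 → new pile 1 (tops now [14])
21 → new pile 2 (tops now [14, 21])
20 → pile 2 (tops now [14, 20])
5 → pile 1 (tops now [5, 20])
5 → pile 1 (tops now [5, 20])
8 → pile 2 (tops now [5, 8])
3 → pile 1 (tops now [3, 8])
2 → pile 1 (tops now [2, 8])
20 → new pile 3 (tops now [2, 8, 20])
26 → new pile 4 (tops now [2, 8, 20, 26])
14 → pile 3 (tops now [2, 8, 14, 26])
24 → pile 4 (tops now [2, 8, 14, 24])
Four piles.

4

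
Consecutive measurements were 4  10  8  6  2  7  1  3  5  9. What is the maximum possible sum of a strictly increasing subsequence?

Let S[i] be the best sum of a strictly increasing subsequence ending at i:
i:      1  2  3  4  5  6  7  8  9 10
a[i]:   4 10  8  6  2  7  1  3  5  9
S:      4 14 12 10  2 17  1  5 10 26
Maximum is 26 (e.g. 4 + 6 + 7 + 9).

26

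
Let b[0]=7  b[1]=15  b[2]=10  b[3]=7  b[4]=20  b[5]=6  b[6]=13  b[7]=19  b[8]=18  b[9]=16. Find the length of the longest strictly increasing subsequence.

Let dp[i] be the length of the longest such subsequence ending at index i:
i:      0  1  2  3  4  5  6  7  8  9
b[i]:   7 15 10  7 20  6 13 19 18 16
dp:     1  2  2  1  3  1  3  4  4  4
Maximum dp value is 4.

4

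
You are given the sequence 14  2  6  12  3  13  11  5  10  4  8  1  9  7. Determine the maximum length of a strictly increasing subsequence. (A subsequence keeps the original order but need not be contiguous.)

Track the smallest tail for each achievable length (strict):
14 → extends → [14]
2 → replaces 14 → [2]
6 → extends → [2, 6]
12 → extends → [2, 6, 12]
3 → replaces 6 → [2, 3, 12]
13 → extends → [2, 3, 12, 13]
11 → replaces 12 → [2, 3, 11, 13]
5 → replaces 11 → [2, 3, 5, 13]
10 → replaces 13 → [2, 3, 5, 10]
4 → replaces 5 → [2, 3, 4, 10]
8 → replaces 10 → [2, 3, 4, 8]
1 → replaces 2 → [1, 3, 4, 8]
9 → extends → [1, 3, 4, 8, 9]
7 → replaces 8 → [1, 3, 4, 7, 9]
Five tails, so the longest strictly increasing subsequence has length 5 (e.g. 2, 3, 5, 8, 9).

5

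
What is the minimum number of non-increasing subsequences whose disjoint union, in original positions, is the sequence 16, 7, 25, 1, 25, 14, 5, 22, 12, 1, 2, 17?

4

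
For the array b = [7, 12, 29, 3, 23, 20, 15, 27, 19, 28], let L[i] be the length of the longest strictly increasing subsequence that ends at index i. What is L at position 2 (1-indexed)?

2

dp[i] = 1 + max{dp[j] : j<i, b[j]<b[i]} (or 1 if no such j):
i:      1  2  3  4  5  6  7  8  9 10
b[i]:   7 12 29  3 23 20 15 27 19 28
dp:     1  2  3  1  3  3  3  4  4  5
At index 2 the value is 2.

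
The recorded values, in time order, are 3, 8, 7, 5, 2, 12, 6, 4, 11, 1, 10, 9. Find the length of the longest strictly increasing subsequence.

4

Let dp[i] be the length of the longest such subsequence ending at index i:
i:      1  2  3  4  5  6  7  8  9 10 11 12
a[i]:   3  8  7  5  2 12  6  4 11  1 10  9
dp:     1  2  2  2  1  3  3  2  4  1  4  4
Maximum dp value is 4.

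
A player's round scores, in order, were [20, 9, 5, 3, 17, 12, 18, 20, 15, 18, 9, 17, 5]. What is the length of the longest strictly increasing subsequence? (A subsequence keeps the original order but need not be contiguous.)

4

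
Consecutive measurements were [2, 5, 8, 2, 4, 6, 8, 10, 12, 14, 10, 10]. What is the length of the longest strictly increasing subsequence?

Let dp[i] be the length of the longest such subsequence ending at index i:
i:      1  2  3  4  5  6  7  8  9 10 11 12
a[i]:   2  5  8  2  4  6  8 10 12 14 10 10
dp:     1  2  3  1  2  3  4  5  6  7  5  5
Maximum dp value is 7.

7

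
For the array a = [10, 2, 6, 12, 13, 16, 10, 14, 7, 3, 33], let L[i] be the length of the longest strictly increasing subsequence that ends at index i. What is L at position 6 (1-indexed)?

dp[i] = 1 + max{dp[j] : j<i, a[j]<a[i]} (or 1 if no such j):
i:      1  2  3  4  5  6  7  8  9 10 11
a[i]:  10  2  6 12 13 16 10 14  7  3 33
dp:     1  1  2  3  4  5  3  5  3  2  6
At index 6 the value is 5.

5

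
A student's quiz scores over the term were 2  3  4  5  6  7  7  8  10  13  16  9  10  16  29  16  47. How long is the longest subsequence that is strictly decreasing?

2

Negate each value so 'decreasing' becomes 'increasing', then run patience tails on the negated sequence:
-2 → extends → [-2]
-3 → replaces -2 → [-3]
-4 → replaces -3 → [-4]
-5 → replaces -4 → [-5]
-6 → replaces -5 → [-6]
-7 → replaces -6 → [-7]
-7 → already a tail → [-7]
-8 → replaces -7 → [-8]
-10 → replaces -8 → [-10]
-13 → replaces -10 → [-13]
-16 → replaces -13 → [-16]
-9 → extends → [-16, -9]
-10 → replaces -9 → [-16, -10]
-16 → already a tail → [-16, -10]
-29 → replaces -16 → [-29, -10]
-16 → replaces -10 → [-29, -16]
-47 → replaces -29 → [-47, -16]
Two tails, so the longest strictly decreasing subsequence of the original has length 2.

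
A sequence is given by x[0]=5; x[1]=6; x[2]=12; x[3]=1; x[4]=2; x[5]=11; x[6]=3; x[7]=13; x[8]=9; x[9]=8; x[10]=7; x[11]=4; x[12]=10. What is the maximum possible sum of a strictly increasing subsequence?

36

Let S[i] be the best sum of a strictly increasing subsequence ending at i:
i:      0  1  2  3  4  5  6  7  8  9 10 11 12
x[i]:   5  6 12  1  2 11  3 13  9  8  7  4 10
S:      5 11 23  1  3 22  6 36 20 19 18 10 30
Maximum is 36 (e.g. 5 + 6 + 12 + 13).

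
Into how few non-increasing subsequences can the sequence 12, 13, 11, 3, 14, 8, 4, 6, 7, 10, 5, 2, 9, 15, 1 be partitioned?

6

The minimum number of non-increasing subsequences covering a sequence equals the length of its longest strictly increasing subsequence.
LIS length is 6 (e.g. 3, 4, 6, 7, 10, 15), so 6 piles are needed.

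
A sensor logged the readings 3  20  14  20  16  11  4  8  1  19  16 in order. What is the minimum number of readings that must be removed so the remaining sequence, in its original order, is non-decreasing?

Fewest deletions = n − (longest non-decreasing subsequence).
i:      1  2  3  4  5  6  7  8  9 10 11
a[i]:   3 20 14 20 16 11  4  8  1 19 16
dp:     1  2  2  3  3  2  2  3  1  4  4
max dp = 4, so deletions = 11 − 4 = 7.

7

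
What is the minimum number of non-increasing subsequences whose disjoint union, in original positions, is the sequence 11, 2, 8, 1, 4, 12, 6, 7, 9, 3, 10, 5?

Place each on the leftmost legal pile:
11 → new pile 1 (tops now [11])
2 → pile 1 (tops now [2])
8 → new pile 2 (tops now [2, 8])
1 → pile 1 (tops now [1, 8])
4 → pile 2 (tops now [1, 4])
12 → new pile 3 (tops now [1, 4, 12])
6 → pile 3 (tops now [1, 4, 6])
7 → new pile 4 (tops now [1, 4, 6, 7])
9 → new pile 5 (tops now [1, 4, 6, 7, 9])
3 → pile 2 (tops now [1, 3, 6, 7, 9])
10 → new pile 6 (tops now [1, 3, 6, 7, 9, 10])
5 → pile 3 (tops now [1, 3, 5, 7, 9, 10])
Six piles.

6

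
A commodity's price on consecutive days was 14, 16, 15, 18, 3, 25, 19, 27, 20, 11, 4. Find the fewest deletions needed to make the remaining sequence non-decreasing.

Fewest deletions = n − (longest non-decreasing subsequence).
Patience tails:
14 → extends → [14]
16 → extends → [14, 16]
15 → replaces 16 → [14, 15]
18 → extends → [14, 15, 18]
3 → replaces 14 → [3, 15, 18]
25 → extends → [3, 15, 18, 25]
19 → replaces 25 → [3, 15, 18, 19]
27 → extends → [3, 15, 18, 19, 27]
20 → replaces 27 → [3, 15, 18, 19, 20]
11 → replaces 15 → [3, 11, 18, 19, 20]
4 → replaces 11 → [3, 4, 18, 19, 20]
Longest non-decreasing subsequence has length 5, so deletions = 11 − 5 = 6.

6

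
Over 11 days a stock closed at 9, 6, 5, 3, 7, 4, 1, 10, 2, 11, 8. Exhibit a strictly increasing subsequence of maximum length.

Patience tails give the LIS length; then backtrack through the dp parents:
9 → extends → [9]
6 → replaces 9 → [6]
5 → replaces 6 → [5]
3 → replaces 5 → [3]
7 → extends → [3, 7]
4 → replaces 7 → [3, 4]
1 → replaces 3 → [1, 4]
10 → extends → [1, 4, 10]
2 → replaces 4 → [1, 2, 10]
11 → extends → [1, 2, 10, 11]
8 → replaces 10 → [1, 2, 8, 11]
Length 4; one witness is 6, 7, 10, 11.

6, 7, 10, 11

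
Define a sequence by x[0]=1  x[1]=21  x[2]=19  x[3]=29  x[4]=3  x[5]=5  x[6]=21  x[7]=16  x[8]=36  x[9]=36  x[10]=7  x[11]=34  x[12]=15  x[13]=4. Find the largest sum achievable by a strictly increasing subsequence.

Let S[i] be the best sum of a strictly increasing subsequence ending at i:
i:      0  1  2  3  4  5  6  7  8  9 10 11 12 13
x[i]:   1 21 19 29  3  5 21 16 36 36  7 34 15  4
S:      1 22 20 51  4  9 41 25 87 87 16 85 31  8
Maximum is 87 (e.g. 1 + 21 + 29 + 36).

87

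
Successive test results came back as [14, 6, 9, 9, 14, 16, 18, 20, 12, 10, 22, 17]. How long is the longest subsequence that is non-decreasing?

Track the smallest tail for each achievable length (allowing ties):
14 → extends → [14]
6 → replaces 14 → [6]
9 → extends → [6, 9]
9 → extends → [6, 9, 9]
14 → extends → [6, 9, 9, 14]
16 → extends → [6, 9, 9, 14, 16]
18 → extends → [6, 9, 9, 14, 16, 18]
20 → extends → [6, 9, 9, 14, 16, 18, 20]
12 → replaces 14 → [6, 9, 9, 12, 16, 18, 20]
10 → replaces 12 → [6, 9, 9, 10, 16, 18, 20]
22 → extends → [6, 9, 9, 10, 16, 18, 20, 22]
17 → replaces 18 → [6, 9, 9, 10, 16, 17, 20, 22]
Eight tails, so the longest non-decreasing subsequence has length 8 (e.g. 6, 9, 9, 14, 16, 18, 20, 22).

8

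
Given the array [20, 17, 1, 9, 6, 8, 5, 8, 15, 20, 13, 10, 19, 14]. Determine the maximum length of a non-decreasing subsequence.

Track the smallest tail for each achievable length (allowing ties):
20 → extends → [20]
17 → replaces 20 → [17]
1 → replaces 17 → [1]
9 → extends → [1, 9]
6 → replaces 9 → [1, 6]
8 → extends → [1, 6, 8]
5 → replaces 6 → [1, 5, 8]
8 → extends → [1, 5, 8, 8]
15 → extends → [1, 5, 8, 8, 15]
20 → extends → [1, 5, 8, 8, 15, 20]
13 → replaces 15 → [1, 5, 8, 8, 13, 20]
10 → replaces 13 → [1, 5, 8, 8, 10, 20]
19 → replaces 20 → [1, 5, 8, 8, 10, 19]
14 → replaces 19 → [1, 5, 8, 8, 10, 14]
Six tails, so the longest non-decreasing subsequence has length 6 (e.g. 1, 6, 8, 8, 15, 20).

6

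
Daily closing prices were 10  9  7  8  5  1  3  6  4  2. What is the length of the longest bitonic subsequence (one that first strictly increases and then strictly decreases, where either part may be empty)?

6

inc[i] = longest strictly increasing subsequence ending at i; dec[i] = longest strictly decreasing subsequence starting at i:
i:      1  2  3  4  5  6  7  8  9 10
a[i]:  10  9  7  8  5  1  3  6  4  2
inc:    1  1  1  2  1  1  2  3  3  2
dec:    6  5  4  4  3  1  2  3  2  1
Best peak at i=1 (value 10): inc=1, dec=6, length 1+6−1 = 6.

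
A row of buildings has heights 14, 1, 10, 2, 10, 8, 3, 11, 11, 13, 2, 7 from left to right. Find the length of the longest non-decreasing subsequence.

Let dp[i] be the length of the longest such subsequence ending at index i:
i:      1  2  3  4  5  6  7  8  9 10 11 12
a[i]:  14  1 10  2 10  8  3 11 11 13  2  7
dp:     1  1  2  2  3  3  3  4  5  6  3  4
Maximum dp value is 6.

6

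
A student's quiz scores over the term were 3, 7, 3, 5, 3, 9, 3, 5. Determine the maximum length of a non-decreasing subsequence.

5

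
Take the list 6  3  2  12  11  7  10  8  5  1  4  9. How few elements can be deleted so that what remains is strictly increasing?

8

Fewest deletions = n − (longest strictly increasing subsequence).
i:      1  2  3  4  5  6  7  8  9 10 11 12
a[i]:   6  3  2 12 11  7 10  8  5  1  4  9
dp:     1  1  1  2  2  2  3  3  2  1  2  4
max dp = 4, so deletions = 12 − 4 = 8.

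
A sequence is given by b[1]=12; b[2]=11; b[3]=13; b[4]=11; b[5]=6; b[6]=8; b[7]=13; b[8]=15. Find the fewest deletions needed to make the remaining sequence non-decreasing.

4

Fewest deletions = n − (longest non-decreasing subsequence).
Patience tails:
12 → extends → [12]
11 → replaces 12 → [11]
13 → extends → [11, 13]
11 → replaces 13 → [11, 11]
6 → replaces 11 → [6, 11]
8 → replaces 11 → [6, 8]
13 → extends → [6, 8, 13]
15 → extends → [6, 8, 13, 15]
Longest non-decreasing subsequence has length 4, so deletions = 8 − 4 = 4.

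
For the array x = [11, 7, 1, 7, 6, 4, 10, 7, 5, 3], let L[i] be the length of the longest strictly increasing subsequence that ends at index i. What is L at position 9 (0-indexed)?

2

dp[i] = 1 + max{dp[j] : j<i, x[j]<x[i]} (or 1 if no such j):
i:      0  1  2  3  4  5  6  7  8  9
x[i]:  11  7  1  7  6  4 10  7  5  3
dp:     1  1  1  2  2  2  3  3  3  2
At index 9 the value is 2.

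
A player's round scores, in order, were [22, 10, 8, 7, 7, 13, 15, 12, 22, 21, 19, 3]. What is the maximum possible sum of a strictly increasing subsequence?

60

Let S[i] be the best sum of a strictly increasing subsequence ending at i:
i:      1  2  3  4  5  6  7  8  9 10 11 12
a[i]:  22 10  8  7  7 13 15 12 22 21 19  3
S:     22 10  8  7  7 23 38 22 60 59 57  3
Maximum is 60 (e.g. 10 + 13 + 15 + 22).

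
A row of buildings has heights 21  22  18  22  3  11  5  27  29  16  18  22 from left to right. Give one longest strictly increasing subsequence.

Patience tails give the LIS length; then backtrack through the dp parents:
21 → extends → [21]
22 → extends → [21, 22]
18 → replaces 21 → [18, 22]
22 → already a tail → [18, 22]
3 → replaces 18 → [3, 22]
11 → replaces 22 → [3, 11]
5 → replaces 11 → [3, 5]
27 → extends → [3, 5, 27]
29 → extends → [3, 5, 27, 29]
16 → replaces 27 → [3, 5, 16, 29]
18 → replaces 29 → [3, 5, 16, 18]
22 → extends → [3, 5, 16, 18, 22]
Length 5; one witness is 3, 11, 16, 18, 22.

3, 11, 16, 18, 22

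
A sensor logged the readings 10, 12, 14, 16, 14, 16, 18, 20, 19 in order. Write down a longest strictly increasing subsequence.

10, 12, 14, 16, 18, 20

Patience tails give the LIS length; then backtrack through the dp parents:
10 → extends → [10]
12 → extends → [10, 12]
14 → extends → [10, 12, 14]
16 → extends → [10, 12, 14, 16]
14 → already a tail → [10, 12, 14, 16]
16 → already a tail → [10, 12, 14, 16]
18 → extends → [10, 12, 14, 16, 18]
20 → extends → [10, 12, 14, 16, 18, 20]
19 → replaces 20 → [10, 12, 14, 16, 18, 19]
Length 6; one witness is 10, 12, 14, 16, 18, 20.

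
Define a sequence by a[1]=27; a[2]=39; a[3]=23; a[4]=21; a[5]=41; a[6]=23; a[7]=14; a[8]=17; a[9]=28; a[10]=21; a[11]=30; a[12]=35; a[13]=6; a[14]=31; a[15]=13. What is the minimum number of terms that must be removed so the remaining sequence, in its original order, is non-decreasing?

10

Fewest deletions = n − (longest non-decreasing subsequence).
i:      1  2  3  4  5  6  7  8  9 10 11 12 13 14 15
a[i]:  27 39 23 21 41 23 14 17 28 21 30 35  6 31 13
dp:     1  2  1  1  3  2  1  2  3  3  4  5  1  5  2
max dp = 5, so deletions = 15 − 5 = 10.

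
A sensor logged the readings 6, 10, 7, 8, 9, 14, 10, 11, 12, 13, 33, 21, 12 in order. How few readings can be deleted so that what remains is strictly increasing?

4

Fewest deletions = n − (longest strictly increasing subsequence).
Patience tails:
6 → extends → [6]
10 → extends → [6, 10]
7 → replaces 10 → [6, 7]
8 → extends → [6, 7, 8]
9 → extends → [6, 7, 8, 9]
14 → extends → [6, 7, 8, 9, 14]
10 → replaces 14 → [6, 7, 8, 9, 10]
11 → extends → [6, 7, 8, 9, 10, 11]
12 → extends → [6, 7, 8, 9, 10, 11, 12]
13 → extends → [6, 7, 8, 9, 10, 11, 12, 13]
33 → extends → [6, 7, 8, 9, 10, 11, 12, 13, 33]
21 → replaces 33 → [6, 7, 8, 9, 10, 11, 12, 13, 21]
12 → already a tail → [6, 7, 8, 9, 10, 11, 12, 13, 21]
Longest strictly increasing subsequence has length 9, so deletions = 13 − 9 = 4.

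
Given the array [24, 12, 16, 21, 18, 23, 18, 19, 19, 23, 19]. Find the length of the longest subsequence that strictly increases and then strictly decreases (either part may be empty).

6

inc[i] = longest strictly increasing subsequence ending at i; dec[i] = longest strictly decreasing subsequence starting at i:
i:      1  2  3  4  5  6  7  8  9 10 11
a[i]:  24 12 16 21 18 23 18 19 19 23 19
inc:    1  1  2  3  3  4  3  4  4  5  4
dec:    3  1  1  2  1  2  1  1  1  2  1
Best peak at i=10 (value 23): inc=5, dec=2, length 5+2−1 = 6.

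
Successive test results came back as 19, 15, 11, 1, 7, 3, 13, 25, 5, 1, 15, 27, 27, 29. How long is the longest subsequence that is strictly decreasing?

Let dp[i] be the longest strictly decreasing subsequence ending at i:
i:      1  2  3  4  5  6  7  8  9 10 11 12 13 14
a[i]:  19 15 11  1  7  3 13 25  5  1 15 27 27 29
dp:     1  2  3  4  4  5  3  1  5  6  2  1  1  1
Maximum is 6.

6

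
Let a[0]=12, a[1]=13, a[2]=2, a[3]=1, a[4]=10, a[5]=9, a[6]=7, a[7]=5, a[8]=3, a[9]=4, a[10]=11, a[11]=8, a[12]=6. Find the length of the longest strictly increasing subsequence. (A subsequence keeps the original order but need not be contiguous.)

Let dp[i] be the length of the longest such subsequence ending at index i:
i:      0  1  2  3  4  5  6  7  8  9 10 11 12
a[i]:  12 13  2  1 10  9  7  5  3  4 11  8  6
dp:     1  2  1  1  2  2  2  2  2  3  4  4  4
Maximum dp value is 4.

4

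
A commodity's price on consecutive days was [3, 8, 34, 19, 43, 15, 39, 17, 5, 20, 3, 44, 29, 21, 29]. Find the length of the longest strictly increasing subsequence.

Let dp[i] be the length of the longest such subsequence ending at index i:
i:      1  2  3  4  5  6  7  8  9 10 11 12 13 14 15
a[i]:   3  8 34 19 43 15 39 17  5 20  3 44 29 21 29
dp:     1  2  3  3  4  3  4  4  2  5  1  6  6  6  7
Maximum dp value is 7.

7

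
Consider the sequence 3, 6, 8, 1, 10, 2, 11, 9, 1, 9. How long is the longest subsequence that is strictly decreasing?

3

Negate each value so 'decreasing' becomes 'increasing', then run patience tails on the negated sequence:
-3 → extends → [-3]
-6 → replaces -3 → [-6]
-8 → replaces -6 → [-8]
-1 → extends → [-8, -1]
-10 → replaces -8 → [-10, -1]
-2 → replaces -1 → [-10, -2]
-11 → replaces -10 → [-11, -2]
-9 → replaces -2 → [-11, -9]
-1 → extends → [-11, -9, -1]
-9 → already a tail → [-11, -9, -1]
Three tails, so the longest strictly decreasing subsequence of the original has length 3.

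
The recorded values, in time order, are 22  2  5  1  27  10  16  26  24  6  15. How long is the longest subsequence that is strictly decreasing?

4

Negate each value so 'decreasing' becomes 'increasing', then run patience tails on the negated sequence:
-22 → extends → [-22]
-2 → extends → [-22, -2]
-5 → replaces -2 → [-22, -5]
-1 → extends → [-22, -5, -1]
-27 → replaces -22 → [-27, -5, -1]
-10 → replaces -5 → [-27, -10, -1]
-16 → replaces -10 → [-27, -16, -1]
-26 → replaces -16 → [-27, -26, -1]
-24 → replaces -1 → [-27, -26, -24]
-6 → extends → [-27, -26, -24, -6]
-15 → replaces -6 → [-27, -26, -24, -15]
Four tails, so the longest strictly decreasing subsequence of the original has length 4.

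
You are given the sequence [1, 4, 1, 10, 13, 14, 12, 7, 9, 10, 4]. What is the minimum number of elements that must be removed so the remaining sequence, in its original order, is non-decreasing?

6

Fewest deletions = n − (longest non-decreasing subsequence).
Patience tails:
1 → extends → [1]
4 → extends → [1, 4]
1 → replaces 4 → [1, 1]
10 → extends → [1, 1, 10]
13 → extends → [1, 1, 10, 13]
14 → extends → [1, 1, 10, 13, 14]
12 → replaces 13 → [1, 1, 10, 12, 14]
7 → replaces 10 → [1, 1, 7, 12, 14]
9 → replaces 12 → [1, 1, 7, 9, 14]
10 → replaces 14 → [1, 1, 7, 9, 10]
4 → replaces 7 → [1, 1, 4, 9, 10]
Longest non-decreasing subsequence has length 5, so deletions = 11 − 5 = 6.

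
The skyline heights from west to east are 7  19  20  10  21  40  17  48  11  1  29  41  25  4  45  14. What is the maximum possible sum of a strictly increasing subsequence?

193

Let S[i] be the best sum of a strictly increasing subsequence ending at i:
i:       1   2   3   4   5   6   7   8   9  10  11  12  13  14  15  16
a[i]:    7  19  20  10  21  40  17  48  11   1  29  41  25   4  45  14
S:       7  26  46  17  67 107  34 155  28   1  96 148  92   5 193  42
Maximum is 193 (e.g. 7 + 19 + 20 + 21 + 40 + 41 + 45).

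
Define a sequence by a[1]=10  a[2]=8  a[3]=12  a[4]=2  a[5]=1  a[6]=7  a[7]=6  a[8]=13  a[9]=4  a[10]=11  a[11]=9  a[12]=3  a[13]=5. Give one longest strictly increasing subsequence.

10, 12, 13

Patience tails give the LIS length; then backtrack through the dp parents:
10 → extends → [10]
8 → replaces 10 → [8]
12 → extends → [8, 12]
2 → replaces 8 → [2, 12]
1 → replaces 2 → [1, 12]
7 → replaces 12 → [1, 7]
6 → replaces 7 → [1, 6]
13 → extends → [1, 6, 13]
4 → replaces 6 → [1, 4, 13]
11 → replaces 13 → [1, 4, 11]
9 → replaces 11 → [1, 4, 9]
3 → replaces 4 → [1, 3, 9]
5 → replaces 9 → [1, 3, 5]
Length 3; one witness is 10, 12, 13.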